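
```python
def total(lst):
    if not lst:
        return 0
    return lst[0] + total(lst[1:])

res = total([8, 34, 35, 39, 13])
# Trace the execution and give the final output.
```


total([8, 34, 35, 39, 13])
= 8 + total([34, 35, 39, 13])
= 8 + 34 + total([35, 39, 13])
= 8 + 34 + 35 + total([39, 13])
= 8 + 34 + 35 + 39 + total([13])
= 8 + 34 + 35 + 39 + 13 + total([])
= 8 + 34 + 35 + 39 + 13 + 0
= 129


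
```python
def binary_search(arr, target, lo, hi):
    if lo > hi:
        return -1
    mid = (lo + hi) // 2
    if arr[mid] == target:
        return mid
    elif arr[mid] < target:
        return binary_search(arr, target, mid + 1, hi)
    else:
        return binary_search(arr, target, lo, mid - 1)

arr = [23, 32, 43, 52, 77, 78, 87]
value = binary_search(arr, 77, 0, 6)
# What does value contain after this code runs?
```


binary_search(arr, 77, 0, 6)
lo=0, hi=6, mid=3, arr[mid]=52
52 < 77, search right half
lo=4, hi=6, mid=5, arr[mid]=78
78 > 77, search left half
lo=4, hi=4, mid=4, arr[mid]=77
arr[4] == 77, found at index 4
= 4


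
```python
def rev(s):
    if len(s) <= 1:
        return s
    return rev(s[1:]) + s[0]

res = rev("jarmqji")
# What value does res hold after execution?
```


rev("jarmqji")
= rev("armqji") + "j"
= rev("rmqji") + "a" + "j"
= rev("mqji") + "r" + "a" + "j"
= rev("qji") + "m" + "r" + "a" + "j"
= rev("ji") + "q" + "m" + "r" + "a" + "j"
= rev("i") + "j" + "q" + "m" + "r" + "a" + "j"
= "i" + "j" + "q" + "m" + "r" + "a" + "j"
= "ijqmraj"


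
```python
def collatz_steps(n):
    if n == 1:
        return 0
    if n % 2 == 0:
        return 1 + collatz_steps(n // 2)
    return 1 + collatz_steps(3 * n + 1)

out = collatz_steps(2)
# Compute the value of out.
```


collatz_steps(2)
2 is even -> collatz_steps(1)
Reached 1 after 1 steps
= 1


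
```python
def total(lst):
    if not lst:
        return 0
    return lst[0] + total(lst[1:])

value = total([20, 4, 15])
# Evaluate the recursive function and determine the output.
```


total([20, 4, 15])
= 20 + total([4, 15])
= 20 + 4 + total([15])
= 20 + 4 + 15 + total([])
= 20 + 4 + 15 + 0
= 39


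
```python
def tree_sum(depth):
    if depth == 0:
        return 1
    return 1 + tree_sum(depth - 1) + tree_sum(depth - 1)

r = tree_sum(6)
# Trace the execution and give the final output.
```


tree_sum(6)
= 1 + tree_sum(5) + tree_sum(5)
= 1 + 2 * tree_sum(5)
tree_sum(k) = 2^(k+1) - 1
tree_sum(0) = 1
tree_sum(1) = 3
tree_sum(2) = 7
tree_sum(3) = 15
tree_sum(4) = 31
tree_sum(6) = 2^7 - 1 = 127


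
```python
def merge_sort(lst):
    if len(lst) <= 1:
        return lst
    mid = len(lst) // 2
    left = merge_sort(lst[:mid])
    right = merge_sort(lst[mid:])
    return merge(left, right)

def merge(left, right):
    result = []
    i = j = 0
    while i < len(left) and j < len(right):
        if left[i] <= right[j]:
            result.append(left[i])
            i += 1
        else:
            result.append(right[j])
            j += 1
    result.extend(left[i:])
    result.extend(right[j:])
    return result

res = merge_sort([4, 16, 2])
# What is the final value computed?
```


merge_sort([4, 16, 2])
Split into [4] and [16, 2]
Left sorted: [4]
Right sorted: [2, 16]
Merge [4] and [2, 16]
= [2, 4, 16]


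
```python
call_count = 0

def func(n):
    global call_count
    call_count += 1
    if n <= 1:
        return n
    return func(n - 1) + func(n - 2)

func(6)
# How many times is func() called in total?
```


func(6) calls func(5) and func(4); each non-base call branches into two more.
Let C(k) = total number of calls made by func(k), including the call to func(k) itself.
Base cases: C(0) = 1, C(1) = 1
Recurrence: C(k) = 1 + C(k-1) + C(k-2)
  C(2) = 1 + C(1) + C(0) = 1 + 1 + 1 = 3
  C(3) = 1 + C(2) + C(1) = 1 + 3 + 1 = 5
  C(4) = 1 + C(3) + C(2) = 1 + 5 + 3 = 9
  C(5) = 1 + C(4) + C(3) = 1 + 9 + 5 = 15
  C(6) = 1 + C(5) + C(4) = 1 + 15 + 9 = 25
Total calls = C(6) = 25


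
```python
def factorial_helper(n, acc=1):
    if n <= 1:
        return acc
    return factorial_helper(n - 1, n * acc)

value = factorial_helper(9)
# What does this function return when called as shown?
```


factorial_helper(9, 1)
= factorial_helper(8, 9 * 1) = factorial_helper(8, 9)
= factorial_helper(7, 8 * 9) = factorial_helper(7, 72)
= factorial_helper(6, 7 * 72) = factorial_helper(6, 504)
= factorial_helper(5, 6 * 504) = factorial_helper(5, 3024)
= factorial_helper(4, 5 * 3024) = factorial_helper(4, 15120)
= factorial_helper(3, 4 * 15120) = factorial_helper(3, 60480)
= factorial_helper(2, 3 * 60480) = factorial_helper(2, 181440)
= factorial_helper(1, 2 * 181440) = factorial_helper(1, 362880)
n <= 1, return acc = 362880


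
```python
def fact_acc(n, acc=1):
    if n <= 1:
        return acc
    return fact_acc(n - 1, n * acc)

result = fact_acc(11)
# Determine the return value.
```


fact_acc(11, 1)
= fact_acc(10, 11 * 1) = fact_acc(10, 11)
= fact_acc(9, 10 * 11) = fact_acc(9, 110)
= fact_acc(8, 9 * 110) = fact_acc(8, 990)
= fact_acc(7, 8 * 990) = fact_acc(7, 7920)
= fact_acc(6, 7 * 7920) = fact_acc(6, 55440)
= fact_acc(5, 6 * 55440) = fact_acc(5, 332640)
= fact_acc(4, 5 * 332640) = fact_acc(4, 1663200)
= fact_acc(3, 4 * 1663200) = fact_acc(3, 6652800)
= fact_acc(2, 3 * 6652800) = fact_acc(2, 19958400)
= fact_acc(1, 2 * 19958400) = fact_acc(1, 39916800)
n <= 1, return acc = 39916800


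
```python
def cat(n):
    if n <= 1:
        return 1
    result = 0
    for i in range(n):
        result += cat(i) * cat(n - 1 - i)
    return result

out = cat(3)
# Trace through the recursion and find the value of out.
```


cat(3)
= sum of cat(i) * cat(3-1-i) for i in 0..2
First compute sub-values bottom-up:
  cat(0) = 1, cat(1) = 1
  cat(2) = 1*1 + 1*1 = 2
Now cat(3):
  cat(0)*cat(2) = 1*2 = 2
  cat(1)*cat(1) = 1*1 = 1
  cat(2)*cat(0) = 2*1 = 2
= 2 + 1 + 2
= 5


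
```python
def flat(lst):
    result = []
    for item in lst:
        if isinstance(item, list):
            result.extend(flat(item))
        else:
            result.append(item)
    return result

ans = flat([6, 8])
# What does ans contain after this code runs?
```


flat([6, 8])
Processing each element:
  6 is not a list -> append 6
  8 is not a list -> append 8
= [6, 8]


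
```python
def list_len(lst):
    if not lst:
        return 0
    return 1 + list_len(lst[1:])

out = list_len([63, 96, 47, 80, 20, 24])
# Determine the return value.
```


list_len([63, 96, 47, 80, 20, 24])
= 1 + list_len([96, 47, 80, 20, 24])
= 1 + 1 + list_len([47, 80, 20, 24])
= 1 + 1 + 1 + list_len([80, 20, 24])
= 1 + 1 + 1 + 1 + list_len([20, 24])
= 1 + 1 + 1 + 1 + 1 + list_len([24])
= 1 + 1 + 1 + 1 + 1 + 1 + list_len([])
= 1 + 1 + 1 + 1 + 1 + 1 + 0
= 6


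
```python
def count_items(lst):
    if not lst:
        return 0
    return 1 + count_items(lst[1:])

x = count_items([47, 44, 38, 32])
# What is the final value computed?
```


count_items([47, 44, 38, 32])
= 1 + count_items([44, 38, 32])
= 1 + 1 + count_items([38, 32])
= 1 + 1 + 1 + count_items([32])
= 1 + 1 + 1 + 1 + count_items([])
= 1 + 1 + 1 + 1 + 0
= 4


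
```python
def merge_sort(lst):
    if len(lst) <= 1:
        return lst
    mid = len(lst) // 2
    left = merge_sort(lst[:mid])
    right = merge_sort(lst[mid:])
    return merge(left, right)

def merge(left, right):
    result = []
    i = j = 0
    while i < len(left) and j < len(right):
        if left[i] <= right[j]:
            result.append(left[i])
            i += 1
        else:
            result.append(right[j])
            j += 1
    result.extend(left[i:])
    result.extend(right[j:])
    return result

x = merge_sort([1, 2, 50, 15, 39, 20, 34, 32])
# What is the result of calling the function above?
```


merge_sort([1, 2, 50, 15, 39, 20, 34, 32])
Split into [1, 2, 50, 15] and [39, 20, 34, 32]
Left sorted: [1, 2, 15, 50]
Right sorted: [20, 32, 34, 39]
Merge [1, 2, 15, 50] and [20, 32, 34, 39]
= [1, 2, 15, 20, 32, 34, 39, 50]


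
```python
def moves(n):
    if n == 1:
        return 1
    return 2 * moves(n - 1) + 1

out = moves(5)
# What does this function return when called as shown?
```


moves(5)
= 2 * moves(4) + 1
= 2 * (2 * moves(3) + 1) + 1
= 2 * (2 * (2 * moves(2) + 1) + 1) + 1
= 2 * (2 * (2 * (2 * moves(1) + 1) + 1) + 1) + 1
Now compute bottom-up:
moves(1) = 1
moves(2) = 2 * 1 + 1 = 3
moves(3) = 2 * 3 + 1 = 7
moves(4) = 2 * 7 + 1 = 15
moves(5) = 2 * 15 + 1 = 31
= 31


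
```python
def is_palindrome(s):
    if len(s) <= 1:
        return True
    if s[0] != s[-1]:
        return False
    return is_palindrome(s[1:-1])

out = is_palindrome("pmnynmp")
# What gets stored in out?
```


is_palindrome("pmnynmp")
"pmnynmp": s[0]='p' == s[-1]='p' -> is_palindrome("mnynm")
"mnynm": s[0]='m' == s[-1]='m' -> is_palindrome("nyn")
"nyn": s[0]='n' == s[-1]='n' -> is_palindrome("y")
"y": len <= 1 -> True
= True


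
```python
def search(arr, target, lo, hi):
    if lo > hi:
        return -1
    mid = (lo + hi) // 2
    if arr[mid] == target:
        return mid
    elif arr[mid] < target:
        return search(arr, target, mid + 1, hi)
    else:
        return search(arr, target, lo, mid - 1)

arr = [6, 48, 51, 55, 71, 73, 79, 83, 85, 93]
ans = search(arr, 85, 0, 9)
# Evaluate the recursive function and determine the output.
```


search(arr, 85, 0, 9)
lo=0, hi=9, mid=4, arr[mid]=71
71 < 85, search right half
lo=5, hi=9, mid=7, arr[mid]=83
83 < 85, search right half
lo=8, hi=9, mid=8, arr[mid]=85
arr[8] == 85, found at index 8
= 8


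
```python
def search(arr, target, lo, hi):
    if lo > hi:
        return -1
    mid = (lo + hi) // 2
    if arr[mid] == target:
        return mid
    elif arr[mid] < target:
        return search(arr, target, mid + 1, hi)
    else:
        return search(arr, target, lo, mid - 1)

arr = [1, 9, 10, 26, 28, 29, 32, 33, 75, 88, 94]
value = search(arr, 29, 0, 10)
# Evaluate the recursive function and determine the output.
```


search(arr, 29, 0, 10)
lo=0, hi=10, mid=5, arr[mid]=29
arr[5] == 29, found at index 5
= 5


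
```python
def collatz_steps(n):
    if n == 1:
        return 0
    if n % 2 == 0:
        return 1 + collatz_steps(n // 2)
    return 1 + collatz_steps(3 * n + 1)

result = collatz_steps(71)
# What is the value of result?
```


collatz_steps(71)
71 is odd -> 3*71+1 = 214 -> collatz_steps(214)
214 is even -> collatz_steps(107)
107 is odd -> 3*107+1 = 322 -> collatz_steps(322)
322 is even -> collatz_steps(161)
161 is odd -> 3*161+1 = 484 -> collatz_steps(484)
484 is even -> collatz_steps(242)
242 is even -> collatz_steps(121)
121 is odd -> 3*121+1 = 364 -> collatz_steps(364)
364 is even -> collatz_steps(182)
182 is even -> collatz_steps(91)
91 is odd -> 3*91+1 = 274 -> collatz_steps(274)
274 is even -> collatz_steps(137)
137 is odd -> 3*137+1 = 412 -> collatz_steps(412)
412 is even -> collatz_steps(206)
206 is even -> collatz_steps(103)
103 is odd -> 3*103+1 = 310 -> collatz_steps(310)
310 is even -> collatz_steps(155)
155 is odd -> 3*155+1 = 466 -> collatz_steps(466)
466 is even -> collatz_steps(233)
233 is odd -> 3*233+1 = 700 -> collatz_steps(700)
700 is even -> collatz_steps(350)
350 is even -> collatz_steps(175)
175 is odd -> 3*175+1 = 526 -> collatz_steps(526)
526 is even -> collatz_steps(263)
263 is odd -> 3*263+1 = 790 -> collatz_steps(790)
790 is even -> collatz_steps(395)
395 is odd -> 3*395+1 = 1186 -> collatz_steps(1186)
1186 is even -> collatz_steps(593)
593 is odd -> 3*593+1 = 1780 -> collatz_steps(1780)
1780 is even -> collatz_steps(890)
890 is even -> collatz_steps(445)
445 is odd -> 3*445+1 = 1336 -> collatz_steps(1336)
1336 is even -> collatz_steps(668)
668 is even -> collatz_steps(334)
334 is even -> collatz_steps(167)
167 is odd -> 3*167+1 = 502 -> collatz_steps(502)
502 is even -> collatz_steps(251)
251 is odd -> 3*251+1 = 754 -> collatz_steps(754)
754 is even -> collatz_steps(377)
377 is odd -> 3*377+1 = 1132 -> collatz_steps(1132)
1132 is even -> collatz_steps(566)
566 is even -> collatz_steps(283)
283 is odd -> 3*283+1 = 850 -> collatz_steps(850)
850 is even -> collatz_steps(425)
425 is odd -> 3*425+1 = 1276 -> collatz_steps(1276)
1276 is even -> collatz_steps(638)
638 is even -> collatz_steps(319)
319 is odd -> 3*319+1 = 958 -> collatz_steps(958)
958 is even -> collatz_steps(479)
479 is odd -> 3*479+1 = 1438 -> collatz_steps(1438)
1438 is even -> collatz_steps(719)
719 is odd -> 3*719+1 = 2158 -> collatz_steps(2158)
2158 is even -> collatz_steps(1079)
1079 is odd -> 3*1079+1 = 3238 -> collatz_steps(3238)
3238 is even -> collatz_steps(1619)
1619 is odd -> 3*1619+1 = 4858 -> collatz_steps(4858)
4858 is even -> collatz_steps(2429)
2429 is odd -> 3*2429+1 = 7288 -> collatz_steps(7288)
7288 is even -> collatz_steps(3644)
3644 is even -> collatz_steps(1822)
1822 is even -> collatz_steps(911)
911 is odd -> 3*911+1 = 2734 -> collatz_steps(2734)
2734 is even -> collatz_steps(1367)
1367 is odd -> 3*1367+1 = 4102 -> collatz_steps(4102)
4102 is even -> collatz_steps(2051)
2051 is odd -> 3*2051+1 = 6154 -> collatz_steps(6154)
6154 is even -> collatz_steps(3077)
3077 is odd -> 3*3077+1 = 9232 -> collatz_steps(9232)
9232 is even -> collatz_steps(4616)
4616 is even -> collatz_steps(2308)
2308 is even -> collatz_steps(1154)
1154 is even -> collatz_steps(577)
577 is odd -> 3*577+1 = 1732 -> collatz_steps(1732)
1732 is even -> collatz_steps(866)
866 is even -> collatz_steps(433)
433 is odd -> 3*433+1 = 1300 -> collatz_steps(1300)
1300 is even -> collatz_steps(650)
650 is even -> collatz_steps(325)
325 is odd -> 3*325+1 = 976 -> collatz_steps(976)
976 is even -> collatz_steps(488)
488 is even -> collatz_steps(244)
244 is even -> collatz_steps(122)
122 is even -> collatz_steps(61)
61 is odd -> 3*61+1 = 184 -> collatz_steps(184)
184 is even -> collatz_steps(92)
92 is even -> collatz_steps(46)
46 is even -> collatz_steps(23)
23 is odd -> 3*23+1 = 70 -> collatz_steps(70)
70 is even -> collatz_steps(35)
35 is odd -> 3*35+1 = 106 -> collatz_steps(106)
106 is even -> collatz_steps(53)
53 is odd -> 3*53+1 = 160 -> collatz_steps(160)
160 is even -> collatz_steps(80)
80 is even -> collatz_steps(40)
40 is even -> collatz_steps(20)
20 is even -> collatz_steps(10)
10 is even -> collatz_steps(5)
5 is odd -> 3*5+1 = 16 -> collatz_steps(16)
16 is even -> collatz_steps(8)
8 is even -> collatz_steps(4)
4 is even -> collatz_steps(2)
2 is even -> collatz_steps(1)
Reached 1 after 102 steps
= 102


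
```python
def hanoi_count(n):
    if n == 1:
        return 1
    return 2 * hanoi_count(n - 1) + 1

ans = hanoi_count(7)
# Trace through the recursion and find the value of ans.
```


hanoi_count(7)
= 2 * hanoi_count(6) + 1
= 2 * (2 * hanoi_count(5) + 1) + 1
= 2 * (2 * (2 * hanoi_count(4) + 1) + 1) + 1
= 2 * (2 * (2 * (2 * hanoi_count(3) + 1) + 1) + 1) + 1
= 2 * (2 * (2 * (2 * (2 * hanoi_count(2) + 1) + 1) + 1) + 1) + 1
= 2 * (2 * (2 * (2 * (2 * (2 * hanoi_count(1) + 1) + 1) + 1) + 1) + 1) + 1
Now compute bottom-up:
hanoi_count(1) = 1
hanoi_count(2) = 2 * 1 + 1 = 3
hanoi_count(3) = 2 * 3 + 1 = 7
hanoi_count(4) = 2 * 7 + 1 = 15
hanoi_count(5) = 2 * 15 + 1 = 31
hanoi_count(6) = 2 * 31 + 1 = 63
hanoi_count(7) = 2 * 63 + 1 = 127
= 127


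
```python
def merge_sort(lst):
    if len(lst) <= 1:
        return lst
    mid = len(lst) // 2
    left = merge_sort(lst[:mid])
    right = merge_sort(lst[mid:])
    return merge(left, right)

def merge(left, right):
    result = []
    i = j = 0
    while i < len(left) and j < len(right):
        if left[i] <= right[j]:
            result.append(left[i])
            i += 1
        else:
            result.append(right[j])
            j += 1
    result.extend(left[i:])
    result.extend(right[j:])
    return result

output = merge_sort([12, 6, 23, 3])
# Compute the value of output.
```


merge_sort([12, 6, 23, 3])
Split into [12, 6] and [23, 3]
Left sorted: [6, 12]
Right sorted: [3, 23]
Merge [6, 12] and [3, 23]
= [3, 6, 12, 23]


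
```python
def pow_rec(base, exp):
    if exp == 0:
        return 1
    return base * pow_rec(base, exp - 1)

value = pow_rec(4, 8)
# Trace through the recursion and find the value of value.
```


pow_rec(4, 8)
= 4 * pow_rec(4, 7)
= 4 * 4 * pow_rec(4, 6)
= 4 * 4 * 4 * pow_rec(4, 5)
= 4 * 4 * 4 * 4 * pow_rec(4, 4)
= 4 * 4 * 4 * 4 * 4 * pow_rec(4, 3)
= 4 * 4 * 4 * 4 * 4 * 4 * pow_rec(4, 2)
= 4 * 4 * 4 * 4 * 4 * 4 * 4 * pow_rec(4, 1)
= 4 * 4 * 4 * 4 * 4 * 4 * 4 * 4 * pow_rec(4, 0)
= 4 * 4 * 4 * 4 * 4 * 4 * 4 * 4 * 1
= 65536


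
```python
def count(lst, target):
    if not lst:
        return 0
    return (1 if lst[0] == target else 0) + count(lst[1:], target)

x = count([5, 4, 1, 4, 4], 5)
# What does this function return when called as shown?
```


count([5, 4, 1, 4, 4], 5)
lst[0]=5 == 5: 1 + count([4, 1, 4, 4], 5)
lst[0]=4 != 5: 0 + count([1, 4, 4], 5)
lst[0]=1 != 5: 0 + count([4, 4], 5)
lst[0]=4 != 5: 0 + count([4], 5)
lst[0]=4 != 5: 0 + count([], 5)
= 1


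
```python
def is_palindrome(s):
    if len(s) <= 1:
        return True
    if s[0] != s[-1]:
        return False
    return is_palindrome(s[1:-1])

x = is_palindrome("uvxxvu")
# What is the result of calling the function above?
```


is_palindrome("uvxxvu")
"uvxxvu": s[0]='u' == s[-1]='u' -> is_palindrome("vxxv")
"vxxv": s[0]='v' == s[-1]='v' -> is_palindrome("xx")
"xx": s[0]='x' == s[-1]='x' -> is_palindrome("")
"": len <= 1 -> True
= True


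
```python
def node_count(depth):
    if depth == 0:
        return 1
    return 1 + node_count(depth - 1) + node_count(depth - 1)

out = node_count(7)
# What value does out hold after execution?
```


node_count(7)
= 1 + node_count(6) + node_count(6)
= 1 + 2 * node_count(6)
node_count(k) = 2^(k+1) - 1
node_count(0) = 1
node_count(1) = 3
node_count(2) = 7
node_count(3) = 15
node_count(4) = 31
node_count(7) = 2^8 - 1 = 255


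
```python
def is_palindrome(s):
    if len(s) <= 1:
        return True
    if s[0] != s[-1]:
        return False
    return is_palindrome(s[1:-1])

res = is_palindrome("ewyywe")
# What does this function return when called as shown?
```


is_palindrome("ewyywe")
"ewyywe": s[0]='e' == s[-1]='e' -> is_palindrome("wyyw")
"wyyw": s[0]='w' == s[-1]='w' -> is_palindrome("yy")
"yy": s[0]='y' == s[-1]='y' -> is_palindrome("")
"": len <= 1 -> True
= True


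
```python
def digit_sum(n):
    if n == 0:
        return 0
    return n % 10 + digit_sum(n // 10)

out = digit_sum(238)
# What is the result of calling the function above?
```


digit_sum(238)
= 8 + digit_sum(23)
= 8 + 3 + digit_sum(2)
= 8 + 3 + 2 + digit_sum(0)
= 8 + 3 + 2 + 0
= 13


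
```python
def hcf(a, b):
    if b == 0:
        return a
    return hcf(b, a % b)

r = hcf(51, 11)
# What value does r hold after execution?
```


hcf(51, 11)
= hcf(11, 51 % 11) = hcf(11, 7)
= hcf(7, 11 % 7) = hcf(7, 4)
= hcf(4, 7 % 4) = hcf(4, 3)
= hcf(3, 4 % 3) = hcf(3, 1)
= hcf(1, 3 % 1) = hcf(1, 0)
b == 0, return a = 1


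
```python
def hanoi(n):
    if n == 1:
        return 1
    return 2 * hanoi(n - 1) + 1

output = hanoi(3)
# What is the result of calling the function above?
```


hanoi(3)
= 2 * hanoi(2) + 1
= 2 * (2 * hanoi(1) + 1) + 1
Now compute bottom-up:
hanoi(1) = 1
hanoi(2) = 2 * 1 + 1 = 3
hanoi(3) = 2 * 3 + 1 = 7
= 7


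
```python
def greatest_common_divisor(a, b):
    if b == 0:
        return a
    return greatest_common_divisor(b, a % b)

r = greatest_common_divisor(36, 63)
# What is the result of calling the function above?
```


greatest_common_divisor(36, 63)
= greatest_common_divisor(63, 36 % 63) = greatest_common_divisor(63, 36)
= greatest_common_divisor(36, 63 % 36) = greatest_common_divisor(36, 27)
= greatest_common_divisor(27, 36 % 27) = greatest_common_divisor(27, 9)
= greatest_common_divisor(9, 27 % 9) = greatest_common_divisor(9, 0)
b == 0, return a = 9


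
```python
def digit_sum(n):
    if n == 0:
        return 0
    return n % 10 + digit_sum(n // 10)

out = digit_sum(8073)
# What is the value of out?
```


digit_sum(8073)
= 3 + digit_sum(807)
= 3 + 7 + digit_sum(80)
= 3 + 7 + 0 + digit_sum(8)
= 3 + 7 + 0 + 8 + digit_sum(0)
= 3 + 7 + 0 + 8 + 0
= 18


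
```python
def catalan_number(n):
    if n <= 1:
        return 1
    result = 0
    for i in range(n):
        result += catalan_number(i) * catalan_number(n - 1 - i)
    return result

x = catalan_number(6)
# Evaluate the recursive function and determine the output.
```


catalan_number(6)
= sum of catalan_number(i) * catalan_number(6-1-i) for i in 0..5
First compute sub-values bottom-up:
  catalan_number(0) = 1, catalan_number(1) = 1
  catalan_number(2) = 1*1 + 1*1 = 2
  catalan_number(3) = 1*2 + 1*1 + 2*1 = 5
  catalan_number(4) = 1*5 + 1*2 + 2*1 + 5*1 = 14
  catalan_number(5) = 1*14 + 1*5 + 2*2 + 5*1 + 14*1 = 42
Now catalan_number(6):
  catalan_number(0)*catalan_number(5) = 1*42 = 42
  catalan_number(1)*catalan_number(4) = 1*14 = 14
  catalan_number(2)*catalan_number(3) = 2*5 = 10
  catalan_number(3)*catalan_number(2) = 5*2 = 10
  catalan_number(4)*catalan_number(1) = 14*1 = 14
  catalan_number(5)*catalan_number(0) = 42*1 = 42
= 42 + 14 + 10 + 10 + 14 + 42
= 132


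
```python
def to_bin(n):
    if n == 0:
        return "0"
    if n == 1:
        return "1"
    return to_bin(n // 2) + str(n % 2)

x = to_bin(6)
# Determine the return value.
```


to_bin(6)
= to_bin(3) + "0"
= to_bin(1) + "1" + "0"
= "1" + "1" + "0"
= "110"


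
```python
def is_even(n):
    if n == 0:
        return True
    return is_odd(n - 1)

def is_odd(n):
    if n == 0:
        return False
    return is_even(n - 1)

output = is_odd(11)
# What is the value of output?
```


is_odd(11)
= is_even(10)
= is_odd(9)
= is_even(8)
= is_odd(7)
= is_even(6)
= is_odd(5)
= is_even(4)
= is_odd(3)
= is_even(2)
= is_odd(1)
= is_even(0)
n == 0: return True
= True


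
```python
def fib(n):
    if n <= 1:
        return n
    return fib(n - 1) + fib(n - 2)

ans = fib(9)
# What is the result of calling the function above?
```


fib(9)
= fib(8) + fib(7)
= (fib(7) + fib(6)) + fib(7)
Computing bottom-up: fib(0)=0, fib(1)=1, fib(2)=1, fib(3)=2, fib(4)=3, fib(5)=5, fib(6)=8, fib(7)=13, fib(8)=21, fib(9)=34
= 34


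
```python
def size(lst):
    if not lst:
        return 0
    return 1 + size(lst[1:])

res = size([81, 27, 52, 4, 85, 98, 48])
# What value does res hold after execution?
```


size([81, 27, 52, 4, 85, 98, 48])
= 1 + size([27, 52, 4, 85, 98, 48])
= 1 + 1 + size([52, 4, 85, 98, 48])
= 1 + 1 + 1 + size([4, 85, 98, 48])
= 1 + 1 + 1 + 1 + size([85, 98, 48])
= 1 + 1 + 1 + 1 + 1 + size([98, 48])
= 1 + 1 + 1 + 1 + 1 + 1 + size([48])
= 1 + 1 + 1 + 1 + 1 + 1 + 1 + size([])
= 1 + 1 + 1 + 1 + 1 + 1 + 1 + 0
= 7


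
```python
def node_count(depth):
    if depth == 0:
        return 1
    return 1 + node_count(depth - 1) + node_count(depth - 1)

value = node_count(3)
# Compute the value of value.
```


node_count(3)
= 1 + node_count(2) + node_count(2)
= 1 + 2 * node_count(2)
node_count(k) = 2^(k+1) - 1
node_count(0) = 1
node_count(1) = 3
node_count(2) = 7
node_count(3) = 15
node_count(3) = 2^4 - 1 = 15


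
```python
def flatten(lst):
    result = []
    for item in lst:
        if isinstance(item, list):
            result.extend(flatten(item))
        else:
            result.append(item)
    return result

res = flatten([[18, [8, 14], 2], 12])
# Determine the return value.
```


flatten([[18, [8, 14], 2], 12])
Processing each element:
  [18, [8, 14], 2] is a list -> flatten recursively -> [18, 8, 14, 2]
  12 is not a list -> append 12
= [18, 8, 14, 2, 12]


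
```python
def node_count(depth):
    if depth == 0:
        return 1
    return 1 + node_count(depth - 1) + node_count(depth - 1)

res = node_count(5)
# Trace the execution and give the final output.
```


node_count(5)
= 1 + node_count(4) + node_count(4)
= 1 + 2 * node_count(4)
node_count(k) = 2^(k+1) - 1
node_count(0) = 1
node_count(1) = 3
node_count(2) = 7
node_count(3) = 15
node_count(4) = 31
node_count(5) = 2^6 - 1 = 63


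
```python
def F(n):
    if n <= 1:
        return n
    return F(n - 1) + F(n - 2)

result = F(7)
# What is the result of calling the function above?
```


F(7)
= F(6) + F(5)
= (F(5) + F(4)) + F(5)
Computing bottom-up: F(0)=0, F(1)=1, F(2)=1, F(3)=2, F(4)=3, F(5)=5, F(6)=8, F(7)=13
= 13


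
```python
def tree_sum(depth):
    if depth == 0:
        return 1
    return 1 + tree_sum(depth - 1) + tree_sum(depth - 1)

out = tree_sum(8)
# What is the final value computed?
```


tree_sum(8)
= 1 + tree_sum(7) + tree_sum(7)
= 1 + 2 * tree_sum(7)
tree_sum(k) = 2^(k+1) - 1
tree_sum(0) = 1
tree_sum(1) = 3
tree_sum(2) = 7
tree_sum(3) = 15
tree_sum(4) = 31
tree_sum(8) = 2^9 - 1 = 511


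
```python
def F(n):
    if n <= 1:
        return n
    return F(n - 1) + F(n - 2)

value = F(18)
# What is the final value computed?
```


F(18)
= F(17) + F(16)
= (F(16) + F(15)) + F(16)
Computing bottom-up: F(0)=0, F(1)=1, F(2)=1, F(3)=2, F(4)=3, F(5)=5, F(6)=8, F(7)=13, F(8)=21, F(9)=34, F(10)=55, F(11)=89, F(12)=144, F(13)=233, F(14)=377, F(15)=610, F(16)=987, F(17)=1597, F(18)=2584
= 2584


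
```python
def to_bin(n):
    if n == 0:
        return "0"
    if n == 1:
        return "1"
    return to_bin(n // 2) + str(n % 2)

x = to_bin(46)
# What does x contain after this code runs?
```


to_bin(46)
= to_bin(23) + "0"
= to_bin(11) + "1" + "0"
= to_bin(5) + "1" + "1" + "0"
= to_bin(2) + "1" + "1" + "1" + "0"
= to_bin(1) + "0" + "1" + "1" + "1" + "0"
= "1" + "0" + "1" + "1" + "1" + "0"
= "101110"


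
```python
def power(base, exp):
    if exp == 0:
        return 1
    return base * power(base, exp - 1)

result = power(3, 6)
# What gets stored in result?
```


power(3, 6)
= 3 * power(3, 5)
= 3 * 3 * power(3, 4)
= 3 * 3 * 3 * power(3, 3)
= 3 * 3 * 3 * 3 * power(3, 2)
= 3 * 3 * 3 * 3 * 3 * power(3, 1)
= 3 * 3 * 3 * 3 * 3 * 3 * power(3, 0)
= 3 * 3 * 3 * 3 * 3 * 3 * 1
= 729


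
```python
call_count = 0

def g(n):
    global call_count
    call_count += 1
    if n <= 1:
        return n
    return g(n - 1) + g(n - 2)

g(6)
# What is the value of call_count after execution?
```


g(6) calls g(5) and g(4); each non-base call branches into two more.
Let C(k) = total number of calls made by g(k), including the call to g(k) itself.
Base cases: C(0) = 1, C(1) = 1
Recurrence: C(k) = 1 + C(k-1) + C(k-2)
  C(2) = 1 + C(1) + C(0) = 1 + 1 + 1 = 3
  C(3) = 1 + C(2) + C(1) = 1 + 3 + 1 = 5
  C(4) = 1 + C(3) + C(2) = 1 + 5 + 3 = 9
  C(5) = 1 + C(4) + C(3) = 1 + 9 + 5 = 15
  C(6) = 1 + C(5) + C(4) = 1 + 15 + 9 = 25
Total calls = C(6) = 25


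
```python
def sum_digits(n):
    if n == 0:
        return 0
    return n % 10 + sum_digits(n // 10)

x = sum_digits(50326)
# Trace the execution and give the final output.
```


sum_digits(50326)
= 6 + sum_digits(5032)
= 6 + 2 + sum_digits(503)
= 6 + 2 + 3 + sum_digits(50)
= 6 + 2 + 3 + 0 + sum_digits(5)
= 6 + 2 + 3 + 0 + 5 + sum_digits(0)
= 6 + 2 + 3 + 0 + 5 + 0
= 16


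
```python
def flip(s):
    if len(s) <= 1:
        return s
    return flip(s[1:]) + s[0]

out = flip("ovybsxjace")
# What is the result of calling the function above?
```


flip("ovybsxjace")
= flip("vybsxjace") + "o"
= flip("ybsxjace") + "v" + "o"
= flip("bsxjace") + "y" + "v" + "o"
= flip("sxjace") + "b" + "y" + "v" + "o"
= flip("xjace") + "s" + "b" + "y" + "v" + "o"
= flip("jace") + "x" + "s" + "b" + "y" + "v" + "o"
= flip("ace") + "j" + "x" + "s" + "b" + "y" + "v" + "o"
= flip("ce") + "a" + "j" + "x" + "s" + "b" + "y" + "v" + "o"
= flip("e") + "c" + "a" + "j" + "x" + "s" + "b" + "y" + "v" + "o"
= "e" + "c" + "a" + "j" + "x" + "s" + "b" + "y" + "v" + "o"
= "ecajxsbyvo"


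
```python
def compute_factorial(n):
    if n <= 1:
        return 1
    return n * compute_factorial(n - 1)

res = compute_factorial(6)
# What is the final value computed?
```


compute_factorial(6)
= 6 * compute_factorial(5)
= 6 * 5 * compute_factorial(4)
= 6 * 5 * 4 * compute_factorial(3)
= 6 * 5 * 4 * 3 * compute_factorial(2)
= 6 * 5 * 4 * 3 * 2 * compute_factorial(1)
= 6 * 5 * 4 * 3 * 2 * 1
= 720


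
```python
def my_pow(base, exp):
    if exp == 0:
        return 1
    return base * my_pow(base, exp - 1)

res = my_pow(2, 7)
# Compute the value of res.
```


my_pow(2, 7)
= 2 * my_pow(2, 6)
= 2 * 2 * my_pow(2, 5)
= 2 * 2 * 2 * my_pow(2, 4)
= 2 * 2 * 2 * 2 * my_pow(2, 3)
= 2 * 2 * 2 * 2 * 2 * my_pow(2, 2)
= 2 * 2 * 2 * 2 * 2 * 2 * my_pow(2, 1)
= 2 * 2 * 2 * 2 * 2 * 2 * 2 * my_pow(2, 0)
= 2 * 2 * 2 * 2 * 2 * 2 * 2 * 1
= 128


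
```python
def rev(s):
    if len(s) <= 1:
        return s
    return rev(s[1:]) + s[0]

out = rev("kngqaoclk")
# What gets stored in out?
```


rev("kngqaoclk")
= rev("ngqaoclk") + "k"
= rev("gqaoclk") + "n" + "k"
= rev("qaoclk") + "g" + "n" + "k"
= rev("aoclk") + "q" + "g" + "n" + "k"
= rev("oclk") + "a" + "q" + "g" + "n" + "k"
= rev("clk") + "o" + "a" + "q" + "g" + "n" + "k"
= rev("lk") + "c" + "o" + "a" + "q" + "g" + "n" + "k"
= rev("k") + "l" + "c" + "o" + "a" + "q" + "g" + "n" + "k"
= "k" + "l" + "c" + "o" + "a" + "q" + "g" + "n" + "k"
= "klcoaqgnk"


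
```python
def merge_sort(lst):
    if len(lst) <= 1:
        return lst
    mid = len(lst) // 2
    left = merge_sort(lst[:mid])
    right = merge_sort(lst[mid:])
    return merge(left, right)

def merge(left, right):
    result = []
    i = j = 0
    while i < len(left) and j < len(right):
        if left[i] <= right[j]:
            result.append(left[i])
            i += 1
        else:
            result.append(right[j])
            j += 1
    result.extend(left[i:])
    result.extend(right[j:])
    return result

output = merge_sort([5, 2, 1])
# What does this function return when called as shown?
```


merge_sort([5, 2, 1])
Split into [5] and [2, 1]
Left sorted: [5]
Right sorted: [1, 2]
Merge [5] and [1, 2]
= [1, 2, 5]


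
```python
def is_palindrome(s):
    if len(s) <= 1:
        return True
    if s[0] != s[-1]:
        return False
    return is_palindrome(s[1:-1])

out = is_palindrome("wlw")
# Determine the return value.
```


is_palindrome("wlw")
"wlw": s[0]='w' == s[-1]='w' -> is_palindrome("l")
"l": len <= 1 -> True
= True


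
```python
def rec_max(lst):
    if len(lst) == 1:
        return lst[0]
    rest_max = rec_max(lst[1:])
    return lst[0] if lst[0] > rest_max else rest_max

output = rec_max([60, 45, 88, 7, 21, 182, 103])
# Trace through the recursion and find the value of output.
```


rec_max([60, 45, 88, 7, 21, 182, 103])
= compare 60 with rec_max([45, 88, 7, 21, 182, 103])
= compare 45 with rec_max([88, 7, 21, 182, 103])
= compare 88 with rec_max([7, 21, 182, 103])
= compare 7 with rec_max([21, 182, 103])
= compare 21 with rec_max([182, 103])
= compare 182 with rec_max([103])
Base: rec_max([103]) = 103
compare 182 with 103: max = 182
compare 21 with 182: max = 182
compare 7 with 182: max = 182
compare 88 with 182: max = 182
compare 45 with 182: max = 182
compare 60 with 182: max = 182
= 182


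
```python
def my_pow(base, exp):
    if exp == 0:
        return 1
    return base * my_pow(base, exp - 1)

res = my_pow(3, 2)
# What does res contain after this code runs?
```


my_pow(3, 2)
= 3 * my_pow(3, 1)
= 3 * 3 * my_pow(3, 0)
= 3 * 3 * 1
= 9


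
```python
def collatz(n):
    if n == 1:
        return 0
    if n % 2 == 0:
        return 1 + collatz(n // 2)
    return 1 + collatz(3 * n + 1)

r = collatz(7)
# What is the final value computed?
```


collatz(7)
7 is odd -> 3*7+1 = 22 -> collatz(22)
22 is even -> collatz(11)
11 is odd -> 3*11+1 = 34 -> collatz(34)
34 is even -> collatz(17)
17 is odd -> 3*17+1 = 52 -> collatz(52)
52 is even -> collatz(26)
26 is even -> collatz(13)
13 is odd -> 3*13+1 = 40 -> collatz(40)
40 is even -> collatz(20)
20 is even -> collatz(10)
10 is even -> collatz(5)
5 is odd -> 3*5+1 = 16 -> collatz(16)
16 is even -> collatz(8)
8 is even -> collatz(4)
4 is even -> collatz(2)
2 is even -> collatz(1)
Reached 1 after 16 steps
= 16


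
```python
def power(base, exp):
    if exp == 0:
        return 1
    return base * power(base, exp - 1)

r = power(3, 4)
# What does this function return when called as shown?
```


power(3, 4)
= 3 * power(3, 3)
= 3 * 3 * power(3, 2)
= 3 * 3 * 3 * power(3, 1)
= 3 * 3 * 3 * 3 * power(3, 0)
= 3 * 3 * 3 * 3 * 1
= 81


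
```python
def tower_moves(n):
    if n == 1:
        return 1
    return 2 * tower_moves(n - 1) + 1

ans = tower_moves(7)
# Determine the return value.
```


tower_moves(7)
= 2 * tower_moves(6) + 1
= 2 * (2 * tower_moves(5) + 1) + 1
= 2 * (2 * (2 * tower_moves(4) + 1) + 1) + 1
= 2 * (2 * (2 * (2 * tower_moves(3) + 1) + 1) + 1) + 1
= 2 * (2 * (2 * (2 * (2 * tower_moves(2) + 1) + 1) + 1) + 1) + 1
= 2 * (2 * (2 * (2 * (2 * (2 * tower_moves(1) + 1) + 1) + 1) + 1) + 1) + 1
Now compute bottom-up:
tower_moves(1) = 1
tower_moves(2) = 2 * 1 + 1 = 3
tower_moves(3) = 2 * 3 + 1 = 7
tower_moves(4) = 2 * 7 + 1 = 15
tower_moves(5) = 2 * 15 + 1 = 31
tower_moves(6) = 2 * 31 + 1 = 63
tower_moves(7) = 2 * 63 + 1 = 127
= 127


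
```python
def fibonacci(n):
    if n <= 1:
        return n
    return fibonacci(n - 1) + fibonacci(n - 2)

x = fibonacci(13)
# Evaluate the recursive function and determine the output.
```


fibonacci(13)
= fibonacci(12) + fibonacci(11)
= (fibonacci(11) + fibonacci(10)) + fibonacci(11)
Computing bottom-up: fibonacci(0)=0, fibonacci(1)=1, fibonacci(2)=1, fibonacci(3)=2, fibonacci(4)=3, fibonacci(5)=5, fibonacci(6)=8, fibonacci(7)=13, fibonacci(8)=21, fibonacci(9)=34, fibonacci(10)=55, fibonacci(11)=89, fibonacci(12)=144, fibonacci(13)=233
= 233


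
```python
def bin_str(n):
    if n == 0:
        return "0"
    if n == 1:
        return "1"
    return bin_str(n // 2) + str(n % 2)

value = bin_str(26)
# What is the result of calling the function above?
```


bin_str(26)
= bin_str(13) + "0"
= bin_str(6) + "1" + "0"
= bin_str(3) + "0" + "1" + "0"
= bin_str(1) + "1" + "0" + "1" + "0"
= "1" + "1" + "0" + "1" + "0"
= "11010"


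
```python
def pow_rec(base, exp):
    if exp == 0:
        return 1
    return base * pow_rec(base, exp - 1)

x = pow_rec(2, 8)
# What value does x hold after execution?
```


pow_rec(2, 8)
= 2 * pow_rec(2, 7)
= 2 * 2 * pow_rec(2, 6)
= 2 * 2 * 2 * pow_rec(2, 5)
= 2 * 2 * 2 * 2 * pow_rec(2, 4)
= 2 * 2 * 2 * 2 * 2 * pow_rec(2, 3)
= 2 * 2 * 2 * 2 * 2 * 2 * pow_rec(2, 2)
= 2 * 2 * 2 * 2 * 2 * 2 * 2 * pow_rec(2, 1)
= 2 * 2 * 2 * 2 * 2 * 2 * 2 * 2 * pow_rec(2, 0)
= 2 * 2 * 2 * 2 * 2 * 2 * 2 * 2 * 1
= 256


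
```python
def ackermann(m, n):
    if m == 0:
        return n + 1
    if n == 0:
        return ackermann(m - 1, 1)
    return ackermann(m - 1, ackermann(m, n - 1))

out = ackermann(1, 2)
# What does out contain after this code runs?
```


ackermann(1, 2)
= ackermann(0, ackermann(1, 1))
First compute ackermann(1, 1) = 3
= ackermann(0, 3)
= 4


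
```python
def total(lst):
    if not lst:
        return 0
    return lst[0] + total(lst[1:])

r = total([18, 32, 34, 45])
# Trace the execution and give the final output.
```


total([18, 32, 34, 45])
= 18 + total([32, 34, 45])
= 18 + 32 + total([34, 45])
= 18 + 32 + 34 + total([45])
= 18 + 32 + 34 + 45 + total([])
= 18 + 32 + 34 + 45 + 0
= 129


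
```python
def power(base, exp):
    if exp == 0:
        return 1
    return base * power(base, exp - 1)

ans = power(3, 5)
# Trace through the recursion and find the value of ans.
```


power(3, 5)
= 3 * power(3, 4)
= 3 * 3 * power(3, 3)
= 3 * 3 * 3 * power(3, 2)
= 3 * 3 * 3 * 3 * power(3, 1)
= 3 * 3 * 3 * 3 * 3 * power(3, 0)
= 3 * 3 * 3 * 3 * 3 * 1
= 243


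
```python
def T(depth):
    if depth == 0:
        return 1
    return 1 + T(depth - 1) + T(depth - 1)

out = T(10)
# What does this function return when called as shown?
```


T(10)
= 1 + T(9) + T(9)
= 1 + 2 * T(9)
T(k) = 2^(k+1) - 1
T(0) = 1
T(1) = 3
T(2) = 7
T(3) = 15
T(4) = 31
T(10) = 2^11 - 1 = 2047


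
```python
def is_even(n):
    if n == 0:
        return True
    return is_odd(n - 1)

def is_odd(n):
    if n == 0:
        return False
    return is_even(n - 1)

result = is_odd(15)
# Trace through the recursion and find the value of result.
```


is_odd(15)
= is_even(14)
= is_odd(13)
= is_even(12)
= is_odd(11)
= is_even(10)
= is_odd(9)
= is_even(8)
= is_odd(7)
= is_even(6)
= is_odd(5)
= is_even(4)
= is_odd(3)
= is_even(2)
= is_odd(1)
= is_even(0)
n == 0: return True
= True


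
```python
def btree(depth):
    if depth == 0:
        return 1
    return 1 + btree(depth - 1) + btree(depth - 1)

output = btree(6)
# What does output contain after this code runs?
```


btree(6)
= 1 + btree(5) + btree(5)
= 1 + 2 * btree(5)
btree(k) = 2^(k+1) - 1
btree(0) = 1
btree(1) = 3
btree(2) = 7
btree(3) = 15
btree(4) = 31
btree(6) = 2^7 - 1 = 127


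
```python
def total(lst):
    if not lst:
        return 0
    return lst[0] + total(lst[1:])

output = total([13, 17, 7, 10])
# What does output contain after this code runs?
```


total([13, 17, 7, 10])
= 13 + total([17, 7, 10])
= 13 + 17 + total([7, 10])
= 13 + 17 + 7 + total([10])
= 13 + 17 + 7 + 10 + total([])
= 13 + 17 + 7 + 10 + 0
= 47


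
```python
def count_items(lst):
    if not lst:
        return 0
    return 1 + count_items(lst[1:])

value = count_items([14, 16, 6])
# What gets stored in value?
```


count_items([14, 16, 6])
= 1 + count_items([16, 6])
= 1 + 1 + count_items([6])
= 1 + 1 + 1 + count_items([])
= 1 + 1 + 1 + 0
= 3


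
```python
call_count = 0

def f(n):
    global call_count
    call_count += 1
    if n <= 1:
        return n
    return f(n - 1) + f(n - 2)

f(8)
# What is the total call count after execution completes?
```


f(8) calls f(7) and f(6); each non-base call branches into two more.
Let C(k) = total number of calls made by f(k), including the call to f(k) itself.
Base cases: C(0) = 1, C(1) = 1
Recurrence: C(k) = 1 + C(k-1) + C(k-2)
  C(2) = 1 + C(1) + C(0) = 1 + 1 + 1 = 3
  C(3) = 1 + C(2) + C(1) = 1 + 3 + 1 = 5
  C(4) = 1 + C(3) + C(2) = 1 + 5 + 3 = 9
  C(5) = 1 + C(4) + C(3) = 1 + 9 + 5 = 15
  C(6) = 1 + C(5) + C(4) = 1 + 15 + 9 = 25
  C(7) = 1 + C(6) + C(5) = 1 + 25 + 15 = 41
  C(8) = 1 + C(7) + C(6) = 1 + 41 + 25 = 67
Total calls = C(8) = 67


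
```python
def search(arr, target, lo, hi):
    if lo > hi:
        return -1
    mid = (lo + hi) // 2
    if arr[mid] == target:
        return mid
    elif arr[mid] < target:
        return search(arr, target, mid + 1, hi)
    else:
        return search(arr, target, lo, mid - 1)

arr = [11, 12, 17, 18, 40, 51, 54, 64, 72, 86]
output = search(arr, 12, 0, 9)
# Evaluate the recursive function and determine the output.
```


search(arr, 12, 0, 9)
lo=0, hi=9, mid=4, arr[mid]=40
40 > 12, search left half
lo=0, hi=3, mid=1, arr[mid]=12
arr[1] == 12, found at index 1
= 1


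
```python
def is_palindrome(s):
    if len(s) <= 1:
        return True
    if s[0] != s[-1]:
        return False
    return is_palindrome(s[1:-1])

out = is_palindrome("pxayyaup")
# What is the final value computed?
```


is_palindrome("pxayyaup")
"pxayyaup": s[0]='p' == s[-1]='p' -> is_palindrome("xayyau")
"xayyau": s[0]='x' != s[-1]='u' -> False
= False


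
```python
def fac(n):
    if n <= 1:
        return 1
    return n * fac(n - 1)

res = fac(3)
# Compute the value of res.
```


fac(3)
= 3 * fac(2)
= 3 * 2 * fac(1)
= 3 * 2 * 1
= 6


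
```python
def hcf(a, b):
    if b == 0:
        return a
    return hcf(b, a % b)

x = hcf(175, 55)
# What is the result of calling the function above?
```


hcf(175, 55)
= hcf(55, 175 % 55) = hcf(55, 10)
= hcf(10, 55 % 10) = hcf(10, 5)
= hcf(5, 10 % 5) = hcf(5, 0)
b == 0, return a = 5


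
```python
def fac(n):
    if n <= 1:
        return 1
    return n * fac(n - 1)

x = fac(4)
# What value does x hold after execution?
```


fac(4)
= 4 * fac(3)
= 4 * 3 * fac(2)
= 4 * 3 * 2 * fac(1)
= 4 * 3 * 2 * 1
= 24


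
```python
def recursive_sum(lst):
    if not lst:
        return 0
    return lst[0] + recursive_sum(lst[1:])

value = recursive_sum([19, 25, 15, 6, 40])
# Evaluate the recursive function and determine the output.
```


recursive_sum([19, 25, 15, 6, 40])
= 19 + recursive_sum([25, 15, 6, 40])
= 19 + 25 + recursive_sum([15, 6, 40])
= 19 + 25 + 15 + recursive_sum([6, 40])
= 19 + 25 + 15 + 6 + recursive_sum([40])
= 19 + 25 + 15 + 6 + 40 + recursive_sum([])
= 19 + 25 + 15 + 6 + 40 + 0
= 105


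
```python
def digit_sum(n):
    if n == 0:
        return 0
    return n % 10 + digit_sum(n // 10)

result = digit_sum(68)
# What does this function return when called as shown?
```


digit_sum(68)
= 8 + digit_sum(6)
= 8 + 6 + digit_sum(0)
= 8 + 6 + 0
= 14
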